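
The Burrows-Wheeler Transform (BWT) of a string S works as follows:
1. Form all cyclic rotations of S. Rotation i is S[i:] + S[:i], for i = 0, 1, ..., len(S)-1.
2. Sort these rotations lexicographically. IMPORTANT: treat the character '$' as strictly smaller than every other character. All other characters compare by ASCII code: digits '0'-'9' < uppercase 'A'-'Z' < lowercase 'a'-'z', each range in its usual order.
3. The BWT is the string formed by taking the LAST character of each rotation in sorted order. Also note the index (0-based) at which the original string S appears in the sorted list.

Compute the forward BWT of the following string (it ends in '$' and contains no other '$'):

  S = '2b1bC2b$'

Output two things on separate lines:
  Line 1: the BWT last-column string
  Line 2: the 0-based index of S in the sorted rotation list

Answer: bbC$b221
3

Derivation:
All 8 rotations (rotation i = S[i:]+S[:i]):
  rot[0] = 2b1bC2b$
  rot[1] = b1bC2b$2
  rot[2] = 1bC2b$2b
  rot[3] = bC2b$2b1
  rot[4] = C2b$2b1b
  rot[5] = 2b$2b1bC
  rot[6] = b$2b1bC2
  rot[7] = $2b1bC2b
Sorted (with $ < everything):
  sorted[0] = $2b1bC2b  (last char: 'b')
  sorted[1] = 1bC2b$2b  (last char: 'b')
  sorted[2] = 2b$2b1bC  (last char: 'C')
  sorted[3] = 2b1bC2b$  (last char: '$')
  sorted[4] = C2b$2b1b  (last char: 'b')
  sorted[5] = b$2b1bC2  (last char: '2')
  sorted[6] = b1bC2b$2  (last char: '2')
  sorted[7] = bC2b$2b1  (last char: '1')
Last column: bbC$b221
Original string S is at sorted index 3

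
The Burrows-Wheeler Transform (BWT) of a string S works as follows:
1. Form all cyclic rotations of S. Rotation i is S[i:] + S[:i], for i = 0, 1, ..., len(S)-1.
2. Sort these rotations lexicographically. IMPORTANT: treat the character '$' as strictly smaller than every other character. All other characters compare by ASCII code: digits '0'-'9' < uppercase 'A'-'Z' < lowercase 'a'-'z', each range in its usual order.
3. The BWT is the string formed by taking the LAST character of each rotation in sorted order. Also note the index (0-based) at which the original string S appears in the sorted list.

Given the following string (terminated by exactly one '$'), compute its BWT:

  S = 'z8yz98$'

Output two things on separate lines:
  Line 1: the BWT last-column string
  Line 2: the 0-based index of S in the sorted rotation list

Answer: 89zz8$y
5

Derivation:
All 7 rotations (rotation i = S[i:]+S[:i]):
  rot[0] = z8yz98$
  rot[1] = 8yz98$z
  rot[2] = yz98$z8
  rot[3] = z98$z8y
  rot[4] = 98$z8yz
  rot[5] = 8$z8yz9
  rot[6] = $z8yz98
Sorted (with $ < everything):
  sorted[0] = $z8yz98  (last char: '8')
  sorted[1] = 8$z8yz9  (last char: '9')
  sorted[2] = 8yz98$z  (last char: 'z')
  sorted[3] = 98$z8yz  (last char: 'z')
  sorted[4] = yz98$z8  (last char: '8')
  sorted[5] = z8yz98$  (last char: '$')
  sorted[6] = z98$z8y  (last char: 'y')
Last column: 89zz8$y
Original string S is at sorted index 5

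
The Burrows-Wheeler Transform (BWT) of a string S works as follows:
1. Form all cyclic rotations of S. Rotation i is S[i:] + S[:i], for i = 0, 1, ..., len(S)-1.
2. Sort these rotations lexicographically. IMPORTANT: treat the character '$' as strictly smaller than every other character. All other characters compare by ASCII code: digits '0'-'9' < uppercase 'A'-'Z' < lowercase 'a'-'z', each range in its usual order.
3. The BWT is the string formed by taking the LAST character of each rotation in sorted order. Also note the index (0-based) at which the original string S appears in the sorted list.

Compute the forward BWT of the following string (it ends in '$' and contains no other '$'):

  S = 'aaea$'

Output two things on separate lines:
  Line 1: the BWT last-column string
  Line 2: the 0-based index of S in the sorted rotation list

Answer: ae$aa
2

Derivation:
All 5 rotations (rotation i = S[i:]+S[:i]):
  rot[0] = aaea$
  rot[1] = aea$a
  rot[2] = ea$aa
  rot[3] = a$aae
  rot[4] = $aaea
Sorted (with $ < everything):
  sorted[0] = $aaea  (last char: 'a')
  sorted[1] = a$aae  (last char: 'e')
  sorted[2] = aaea$  (last char: '$')
  sorted[3] = aea$a  (last char: 'a')
  sorted[4] = ea$aa  (last char: 'a')
Last column: ae$aa
Original string S is at sorted index 2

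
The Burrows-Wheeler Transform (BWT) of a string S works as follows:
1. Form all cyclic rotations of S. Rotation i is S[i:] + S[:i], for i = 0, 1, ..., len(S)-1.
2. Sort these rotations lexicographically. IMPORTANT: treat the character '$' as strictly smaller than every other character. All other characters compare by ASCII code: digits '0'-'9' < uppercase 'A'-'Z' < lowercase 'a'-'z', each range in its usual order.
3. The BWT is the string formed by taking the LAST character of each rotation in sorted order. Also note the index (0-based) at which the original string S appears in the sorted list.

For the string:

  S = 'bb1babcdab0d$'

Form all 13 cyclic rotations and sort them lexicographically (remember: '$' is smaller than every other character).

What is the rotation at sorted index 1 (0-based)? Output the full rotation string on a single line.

All 13 rotations (rotation i = S[i:]+S[:i]):
  rot[0] = bb1babcdab0d$
  rot[1] = b1babcdab0d$b
  rot[2] = 1babcdab0d$bb
  rot[3] = babcdab0d$bb1
  rot[4] = abcdab0d$bb1b
  rot[5] = bcdab0d$bb1ba
  rot[6] = cdab0d$bb1bab
  rot[7] = dab0d$bb1babc
  rot[8] = ab0d$bb1babcd
  rot[9] = b0d$bb1babcda
  rot[10] = 0d$bb1babcdab
  rot[11] = d$bb1babcdab0
  rot[12] = $bb1babcdab0d
Sorted (with $ < everything):
  sorted[0] = $bb1babcdab0d
  sorted[1] = 0d$bb1babcdab
  sorted[2] = 1babcdab0d$bb
  sorted[3] = ab0d$bb1babcd
  sorted[4] = abcdab0d$bb1b
  sorted[5] = b0d$bb1babcda
  sorted[6] = b1babcdab0d$b
  sorted[7] = babcdab0d$bb1
  sorted[8] = bb1babcdab0d$
  sorted[9] = bcdab0d$bb1ba
  sorted[10] = cdab0d$bb1bab
  sorted[11] = d$bb1babcdab0
  sorted[12] = dab0d$bb1babc
sorted[1] = 0d$bb1babcdab

Answer: 0d$bb1babcdab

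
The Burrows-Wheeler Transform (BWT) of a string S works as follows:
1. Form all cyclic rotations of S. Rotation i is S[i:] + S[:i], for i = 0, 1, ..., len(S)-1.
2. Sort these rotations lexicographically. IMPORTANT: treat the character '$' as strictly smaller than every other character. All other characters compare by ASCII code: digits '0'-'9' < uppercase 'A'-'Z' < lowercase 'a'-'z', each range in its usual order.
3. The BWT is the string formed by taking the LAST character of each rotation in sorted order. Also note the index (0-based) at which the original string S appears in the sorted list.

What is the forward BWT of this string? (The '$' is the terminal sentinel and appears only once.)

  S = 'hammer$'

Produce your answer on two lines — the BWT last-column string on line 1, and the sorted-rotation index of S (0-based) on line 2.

All 7 rotations (rotation i = S[i:]+S[:i]):
  rot[0] = hammer$
  rot[1] = ammer$h
  rot[2] = mmer$ha
  rot[3] = mer$ham
  rot[4] = er$hamm
  rot[5] = r$hamme
  rot[6] = $hammer
Sorted (with $ < everything):
  sorted[0] = $hammer  (last char: 'r')
  sorted[1] = ammer$h  (last char: 'h')
  sorted[2] = er$hamm  (last char: 'm')
  sorted[3] = hammer$  (last char: '$')
  sorted[4] = mer$ham  (last char: 'm')
  sorted[5] = mmer$ha  (last char: 'a')
  sorted[6] = r$hamme  (last char: 'e')
Last column: rhm$mae
Original string S is at sorted index 3

Answer: rhm$mae
3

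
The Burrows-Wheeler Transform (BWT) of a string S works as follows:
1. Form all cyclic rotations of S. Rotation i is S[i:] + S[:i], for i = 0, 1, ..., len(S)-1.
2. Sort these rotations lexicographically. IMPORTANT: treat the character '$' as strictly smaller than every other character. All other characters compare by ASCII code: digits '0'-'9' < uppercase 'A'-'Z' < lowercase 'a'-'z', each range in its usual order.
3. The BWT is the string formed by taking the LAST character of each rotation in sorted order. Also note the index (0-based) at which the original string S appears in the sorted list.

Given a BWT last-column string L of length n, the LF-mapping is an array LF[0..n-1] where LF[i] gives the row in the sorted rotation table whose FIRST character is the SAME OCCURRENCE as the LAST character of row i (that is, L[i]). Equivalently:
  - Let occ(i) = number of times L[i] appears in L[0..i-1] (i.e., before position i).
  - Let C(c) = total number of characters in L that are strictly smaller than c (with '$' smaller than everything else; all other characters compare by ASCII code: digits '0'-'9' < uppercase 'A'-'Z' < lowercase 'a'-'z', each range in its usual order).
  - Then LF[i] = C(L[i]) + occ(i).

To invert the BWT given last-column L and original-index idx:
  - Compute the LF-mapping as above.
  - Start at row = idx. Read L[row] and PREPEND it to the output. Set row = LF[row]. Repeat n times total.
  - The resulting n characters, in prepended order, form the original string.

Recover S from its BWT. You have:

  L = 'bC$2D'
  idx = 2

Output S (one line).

Answer: C2Db$

Derivation:
LF mapping: 4 2 0 1 3
Walk LF starting at row 2, prepending L[row]:
  step 1: row=2, L[2]='$', prepend. Next row=LF[2]=0
  step 2: row=0, L[0]='b', prepend. Next row=LF[0]=4
  step 3: row=4, L[4]='D', prepend. Next row=LF[4]=3
  step 4: row=3, L[3]='2', prepend. Next row=LF[3]=1
  step 5: row=1, L[1]='C', prepend. Next row=LF[1]=2
Reversed output: C2Db$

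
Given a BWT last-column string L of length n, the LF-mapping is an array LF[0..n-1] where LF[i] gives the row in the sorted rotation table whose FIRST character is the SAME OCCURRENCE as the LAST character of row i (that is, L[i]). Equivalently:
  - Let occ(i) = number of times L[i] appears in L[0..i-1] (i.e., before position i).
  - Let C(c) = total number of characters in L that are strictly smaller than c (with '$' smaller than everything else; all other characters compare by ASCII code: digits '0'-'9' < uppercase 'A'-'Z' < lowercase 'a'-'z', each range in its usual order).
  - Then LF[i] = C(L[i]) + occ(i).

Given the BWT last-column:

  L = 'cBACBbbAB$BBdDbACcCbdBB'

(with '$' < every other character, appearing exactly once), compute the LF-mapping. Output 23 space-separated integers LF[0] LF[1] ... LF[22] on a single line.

Char counts: '$':1, 'A':3, 'B':7, 'C':3, 'D':1, 'b':4, 'c':2, 'd':2
C (first-col start): C('$')=0, C('A')=1, C('B')=4, C('C')=11, C('D')=14, C('b')=15, C('c')=19, C('d')=21
L[0]='c': occ=0, LF[0]=C('c')+0=19+0=19
L[1]='B': occ=0, LF[1]=C('B')+0=4+0=4
L[2]='A': occ=0, LF[2]=C('A')+0=1+0=1
L[3]='C': occ=0, LF[3]=C('C')+0=11+0=11
L[4]='B': occ=1, LF[4]=C('B')+1=4+1=5
L[5]='b': occ=0, LF[5]=C('b')+0=15+0=15
L[6]='b': occ=1, LF[6]=C('b')+1=15+1=16
L[7]='A': occ=1, LF[7]=C('A')+1=1+1=2
L[8]='B': occ=2, LF[8]=C('B')+2=4+2=6
L[9]='$': occ=0, LF[9]=C('$')+0=0+0=0
L[10]='B': occ=3, LF[10]=C('B')+3=4+3=7
L[11]='B': occ=4, LF[11]=C('B')+4=4+4=8
L[12]='d': occ=0, LF[12]=C('d')+0=21+0=21
L[13]='D': occ=0, LF[13]=C('D')+0=14+0=14
L[14]='b': occ=2, LF[14]=C('b')+2=15+2=17
L[15]='A': occ=2, LF[15]=C('A')+2=1+2=3
L[16]='C': occ=1, LF[16]=C('C')+1=11+1=12
L[17]='c': occ=1, LF[17]=C('c')+1=19+1=20
L[18]='C': occ=2, LF[18]=C('C')+2=11+2=13
L[19]='b': occ=3, LF[19]=C('b')+3=15+3=18
L[20]='d': occ=1, LF[20]=C('d')+1=21+1=22
L[21]='B': occ=5, LF[21]=C('B')+5=4+5=9
L[22]='B': occ=6, LF[22]=C('B')+6=4+6=10

Answer: 19 4 1 11 5 15 16 2 6 0 7 8 21 14 17 3 12 20 13 18 22 9 10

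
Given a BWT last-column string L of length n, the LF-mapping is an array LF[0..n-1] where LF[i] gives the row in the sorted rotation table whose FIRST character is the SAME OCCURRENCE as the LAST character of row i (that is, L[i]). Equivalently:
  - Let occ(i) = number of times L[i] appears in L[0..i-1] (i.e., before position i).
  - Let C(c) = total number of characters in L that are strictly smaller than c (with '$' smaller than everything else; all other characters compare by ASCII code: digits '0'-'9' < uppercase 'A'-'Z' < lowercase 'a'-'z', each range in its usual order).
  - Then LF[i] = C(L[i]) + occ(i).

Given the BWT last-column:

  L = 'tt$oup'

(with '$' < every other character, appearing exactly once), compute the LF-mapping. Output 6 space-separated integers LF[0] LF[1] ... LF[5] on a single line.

Answer: 3 4 0 1 5 2

Derivation:
Char counts: '$':1, 'o':1, 'p':1, 't':2, 'u':1
C (first-col start): C('$')=0, C('o')=1, C('p')=2, C('t')=3, C('u')=5
L[0]='t': occ=0, LF[0]=C('t')+0=3+0=3
L[1]='t': occ=1, LF[1]=C('t')+1=3+1=4
L[2]='$': occ=0, LF[2]=C('$')+0=0+0=0
L[3]='o': occ=0, LF[3]=C('o')+0=1+0=1
L[4]='u': occ=0, LF[4]=C('u')+0=5+0=5
L[5]='p': occ=0, LF[5]=C('p')+0=2+0=2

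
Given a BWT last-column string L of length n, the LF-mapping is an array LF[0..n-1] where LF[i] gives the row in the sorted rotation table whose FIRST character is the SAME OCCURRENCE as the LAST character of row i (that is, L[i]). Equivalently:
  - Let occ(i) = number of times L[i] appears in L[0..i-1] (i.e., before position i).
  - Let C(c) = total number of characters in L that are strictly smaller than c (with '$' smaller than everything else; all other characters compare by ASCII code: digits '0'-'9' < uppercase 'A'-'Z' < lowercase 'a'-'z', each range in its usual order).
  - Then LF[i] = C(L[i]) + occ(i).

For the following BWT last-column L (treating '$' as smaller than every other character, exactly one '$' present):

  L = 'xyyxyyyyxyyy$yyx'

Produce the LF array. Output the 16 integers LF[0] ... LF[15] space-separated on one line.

Answer: 1 5 6 2 7 8 9 10 3 11 12 13 0 14 15 4

Derivation:
Char counts: '$':1, 'x':4, 'y':11
C (first-col start): C('$')=0, C('x')=1, C('y')=5
L[0]='x': occ=0, LF[0]=C('x')+0=1+0=1
L[1]='y': occ=0, LF[1]=C('y')+0=5+0=5
L[2]='y': occ=1, LF[2]=C('y')+1=5+1=6
L[3]='x': occ=1, LF[3]=C('x')+1=1+1=2
L[4]='y': occ=2, LF[4]=C('y')+2=5+2=7
L[5]='y': occ=3, LF[5]=C('y')+3=5+3=8
L[6]='y': occ=4, LF[6]=C('y')+4=5+4=9
L[7]='y': occ=5, LF[7]=C('y')+5=5+5=10
L[8]='x': occ=2, LF[8]=C('x')+2=1+2=3
L[9]='y': occ=6, LF[9]=C('y')+6=5+6=11
L[10]='y': occ=7, LF[10]=C('y')+7=5+7=12
L[11]='y': occ=8, LF[11]=C('y')+8=5+8=13
L[12]='$': occ=0, LF[12]=C('$')+0=0+0=0
L[13]='y': occ=9, LF[13]=C('y')+9=5+9=14
L[14]='y': occ=10, LF[14]=C('y')+10=5+10=15
L[15]='x': occ=3, LF[15]=C('x')+3=1+3=4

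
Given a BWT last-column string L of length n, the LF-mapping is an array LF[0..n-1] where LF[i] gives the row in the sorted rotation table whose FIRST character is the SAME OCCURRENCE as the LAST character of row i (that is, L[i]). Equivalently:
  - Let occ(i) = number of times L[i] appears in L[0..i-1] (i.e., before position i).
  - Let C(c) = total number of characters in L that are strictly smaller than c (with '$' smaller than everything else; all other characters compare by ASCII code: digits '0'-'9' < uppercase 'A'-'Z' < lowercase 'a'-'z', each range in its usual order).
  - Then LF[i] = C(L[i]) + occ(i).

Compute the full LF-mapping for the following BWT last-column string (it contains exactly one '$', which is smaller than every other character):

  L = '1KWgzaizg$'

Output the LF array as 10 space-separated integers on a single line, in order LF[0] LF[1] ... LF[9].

Char counts: '$':1, '1':1, 'K':1, 'W':1, 'a':1, 'g':2, 'i':1, 'z':2
C (first-col start): C('$')=0, C('1')=1, C('K')=2, C('W')=3, C('a')=4, C('g')=5, C('i')=7, C('z')=8
L[0]='1': occ=0, LF[0]=C('1')+0=1+0=1
L[1]='K': occ=0, LF[1]=C('K')+0=2+0=2
L[2]='W': occ=0, LF[2]=C('W')+0=3+0=3
L[3]='g': occ=0, LF[3]=C('g')+0=5+0=5
L[4]='z': occ=0, LF[4]=C('z')+0=8+0=8
L[5]='a': occ=0, LF[5]=C('a')+0=4+0=4
L[6]='i': occ=0, LF[6]=C('i')+0=7+0=7
L[7]='z': occ=1, LF[7]=C('z')+1=8+1=9
L[8]='g': occ=1, LF[8]=C('g')+1=5+1=6
L[9]='$': occ=0, LF[9]=C('$')+0=0+0=0

Answer: 1 2 3 5 8 4 7 9 6 0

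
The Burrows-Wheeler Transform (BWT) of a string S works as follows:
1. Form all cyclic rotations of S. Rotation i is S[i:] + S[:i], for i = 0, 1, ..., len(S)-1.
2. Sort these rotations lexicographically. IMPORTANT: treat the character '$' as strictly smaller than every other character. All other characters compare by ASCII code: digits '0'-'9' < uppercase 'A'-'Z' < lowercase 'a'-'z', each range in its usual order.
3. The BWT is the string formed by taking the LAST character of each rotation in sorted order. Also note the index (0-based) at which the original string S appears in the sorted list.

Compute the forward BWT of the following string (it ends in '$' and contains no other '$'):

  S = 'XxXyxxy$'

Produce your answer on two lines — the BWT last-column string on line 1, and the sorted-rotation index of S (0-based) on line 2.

Answer: y$xXyxxX
1

Derivation:
All 8 rotations (rotation i = S[i:]+S[:i]):
  rot[0] = XxXyxxy$
  rot[1] = xXyxxy$X
  rot[2] = Xyxxy$Xx
  rot[3] = yxxy$XxX
  rot[4] = xxy$XxXy
  rot[5] = xy$XxXyx
  rot[6] = y$XxXyxx
  rot[7] = $XxXyxxy
Sorted (with $ < everything):
  sorted[0] = $XxXyxxy  (last char: 'y')
  sorted[1] = XxXyxxy$  (last char: '$')
  sorted[2] = Xyxxy$Xx  (last char: 'x')
  sorted[3] = xXyxxy$X  (last char: 'X')
  sorted[4] = xxy$XxXy  (last char: 'y')
  sorted[5] = xy$XxXyx  (last char: 'x')
  sorted[6] = y$XxXyxx  (last char: 'x')
  sorted[7] = yxxy$XxX  (last char: 'X')
Last column: y$xXyxxX
Original string S is at sorted index 1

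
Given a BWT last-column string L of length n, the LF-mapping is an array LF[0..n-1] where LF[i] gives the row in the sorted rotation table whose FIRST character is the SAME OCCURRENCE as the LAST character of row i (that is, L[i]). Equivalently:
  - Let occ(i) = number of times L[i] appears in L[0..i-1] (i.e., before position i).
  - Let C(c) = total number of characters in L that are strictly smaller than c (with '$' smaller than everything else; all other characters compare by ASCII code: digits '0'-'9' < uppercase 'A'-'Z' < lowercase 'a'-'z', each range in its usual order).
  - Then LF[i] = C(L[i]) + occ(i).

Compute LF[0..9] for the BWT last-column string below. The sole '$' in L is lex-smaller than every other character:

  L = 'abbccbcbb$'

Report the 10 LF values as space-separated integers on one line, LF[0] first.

Answer: 1 2 3 7 8 4 9 5 6 0

Derivation:
Char counts: '$':1, 'a':1, 'b':5, 'c':3
C (first-col start): C('$')=0, C('a')=1, C('b')=2, C('c')=7
L[0]='a': occ=0, LF[0]=C('a')+0=1+0=1
L[1]='b': occ=0, LF[1]=C('b')+0=2+0=2
L[2]='b': occ=1, LF[2]=C('b')+1=2+1=3
L[3]='c': occ=0, LF[3]=C('c')+0=7+0=7
L[4]='c': occ=1, LF[4]=C('c')+1=7+1=8
L[5]='b': occ=2, LF[5]=C('b')+2=2+2=4
L[6]='c': occ=2, LF[6]=C('c')+2=7+2=9
L[7]='b': occ=3, LF[7]=C('b')+3=2+3=5
L[8]='b': occ=4, LF[8]=C('b')+4=2+4=6
L[9]='$': occ=0, LF[9]=C('$')+0=0+0=0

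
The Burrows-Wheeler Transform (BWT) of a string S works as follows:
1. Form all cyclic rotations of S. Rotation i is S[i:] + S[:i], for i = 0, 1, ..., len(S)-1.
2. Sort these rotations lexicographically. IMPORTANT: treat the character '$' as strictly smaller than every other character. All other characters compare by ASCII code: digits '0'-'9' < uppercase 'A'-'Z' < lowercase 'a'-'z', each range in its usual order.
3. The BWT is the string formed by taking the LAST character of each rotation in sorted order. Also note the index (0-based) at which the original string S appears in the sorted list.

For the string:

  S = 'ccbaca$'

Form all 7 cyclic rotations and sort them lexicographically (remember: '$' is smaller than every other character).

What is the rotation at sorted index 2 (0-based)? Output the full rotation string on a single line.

All 7 rotations (rotation i = S[i:]+S[:i]):
  rot[0] = ccbaca$
  rot[1] = cbaca$c
  rot[2] = baca$cc
  rot[3] = aca$ccb
  rot[4] = ca$ccba
  rot[5] = a$ccbac
  rot[6] = $ccbaca
Sorted (with $ < everything):
  sorted[0] = $ccbaca
  sorted[1] = a$ccbac
  sorted[2] = aca$ccb
  sorted[3] = baca$cc
  sorted[4] = ca$ccba
  sorted[5] = cbaca$c
  sorted[6] = ccbaca$
sorted[2] = aca$ccb

Answer: aca$ccb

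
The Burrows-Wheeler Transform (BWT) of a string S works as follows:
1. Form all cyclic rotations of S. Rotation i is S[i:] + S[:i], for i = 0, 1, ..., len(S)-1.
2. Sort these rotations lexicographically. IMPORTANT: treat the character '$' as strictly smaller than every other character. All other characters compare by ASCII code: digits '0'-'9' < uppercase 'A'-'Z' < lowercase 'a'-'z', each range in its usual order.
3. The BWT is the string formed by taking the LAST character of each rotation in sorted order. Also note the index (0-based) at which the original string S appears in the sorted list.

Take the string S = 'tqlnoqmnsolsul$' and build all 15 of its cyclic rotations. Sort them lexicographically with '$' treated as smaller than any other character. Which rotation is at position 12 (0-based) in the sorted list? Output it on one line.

All 15 rotations (rotation i = S[i:]+S[:i]):
  rot[0] = tqlnoqmnsolsul$
  rot[1] = qlnoqmnsolsul$t
  rot[2] = lnoqmnsolsul$tq
  rot[3] = noqmnsolsul$tql
  rot[4] = oqmnsolsul$tqln
  rot[5] = qmnsolsul$tqlno
  rot[6] = mnsolsul$tqlnoq
  rot[7] = nsolsul$tqlnoqm
  rot[8] = solsul$tqlnoqmn
  rot[9] = olsul$tqlnoqmns
  rot[10] = lsul$tqlnoqmnso
  rot[11] = sul$tqlnoqmnsol
  rot[12] = ul$tqlnoqmnsols
  rot[13] = l$tqlnoqmnsolsu
  rot[14] = $tqlnoqmnsolsul
Sorted (with $ < everything):
  sorted[0] = $tqlnoqmnsolsul
  sorted[1] = l$tqlnoqmnsolsu
  sorted[2] = lnoqmnsolsul$tq
  sorted[3] = lsul$tqlnoqmnso
  sorted[4] = mnsolsul$tqlnoq
  sorted[5] = noqmnsolsul$tql
  sorted[6] = nsolsul$tqlnoqm
  sorted[7] = olsul$tqlnoqmns
  sorted[8] = oqmnsolsul$tqln
  sorted[9] = qlnoqmnsolsul$t
  sorted[10] = qmnsolsul$tqlno
  sorted[11] = solsul$tqlnoqmn
  sorted[12] = sul$tqlnoqmnsol
  sorted[13] = tqlnoqmnsolsul$
  sorted[14] = ul$tqlnoqmnsols
sorted[12] = sul$tqlnoqmnsol

Answer: sul$tqlnoqmnsol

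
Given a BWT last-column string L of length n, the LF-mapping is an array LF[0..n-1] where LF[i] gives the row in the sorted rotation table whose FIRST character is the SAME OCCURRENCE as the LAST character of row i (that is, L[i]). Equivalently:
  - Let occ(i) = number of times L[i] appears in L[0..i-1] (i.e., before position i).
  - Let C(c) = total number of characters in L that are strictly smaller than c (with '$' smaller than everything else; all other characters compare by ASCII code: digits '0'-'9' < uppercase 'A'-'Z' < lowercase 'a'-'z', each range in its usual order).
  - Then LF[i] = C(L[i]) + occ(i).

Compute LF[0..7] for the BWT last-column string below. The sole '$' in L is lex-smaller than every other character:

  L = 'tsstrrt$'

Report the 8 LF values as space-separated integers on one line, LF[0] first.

Char counts: '$':1, 'r':2, 's':2, 't':3
C (first-col start): C('$')=0, C('r')=1, C('s')=3, C('t')=5
L[0]='t': occ=0, LF[0]=C('t')+0=5+0=5
L[1]='s': occ=0, LF[1]=C('s')+0=3+0=3
L[2]='s': occ=1, LF[2]=C('s')+1=3+1=4
L[3]='t': occ=1, LF[3]=C('t')+1=5+1=6
L[4]='r': occ=0, LF[4]=C('r')+0=1+0=1
L[5]='r': occ=1, LF[5]=C('r')+1=1+1=2
L[6]='t': occ=2, LF[6]=C('t')+2=5+2=7
L[7]='$': occ=0, LF[7]=C('$')+0=0+0=0

Answer: 5 3 4 6 1 2 7 0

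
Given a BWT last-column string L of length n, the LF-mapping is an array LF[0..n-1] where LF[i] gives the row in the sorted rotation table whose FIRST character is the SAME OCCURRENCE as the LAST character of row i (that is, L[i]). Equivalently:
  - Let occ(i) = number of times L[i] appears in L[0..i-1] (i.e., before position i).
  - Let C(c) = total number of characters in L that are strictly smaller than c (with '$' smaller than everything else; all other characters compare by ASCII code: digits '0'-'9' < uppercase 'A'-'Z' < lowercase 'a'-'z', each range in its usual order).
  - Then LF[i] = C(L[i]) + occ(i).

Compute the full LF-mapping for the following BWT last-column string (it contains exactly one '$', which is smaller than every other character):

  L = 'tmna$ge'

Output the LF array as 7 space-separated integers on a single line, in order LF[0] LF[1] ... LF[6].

Char counts: '$':1, 'a':1, 'e':1, 'g':1, 'm':1, 'n':1, 't':1
C (first-col start): C('$')=0, C('a')=1, C('e')=2, C('g')=3, C('m')=4, C('n')=5, C('t')=6
L[0]='t': occ=0, LF[0]=C('t')+0=6+0=6
L[1]='m': occ=0, LF[1]=C('m')+0=4+0=4
L[2]='n': occ=0, LF[2]=C('n')+0=5+0=5
L[3]='a': occ=0, LF[3]=C('a')+0=1+0=1
L[4]='$': occ=0, LF[4]=C('$')+0=0+0=0
L[5]='g': occ=0, LF[5]=C('g')+0=3+0=3
L[6]='e': occ=0, LF[6]=C('e')+0=2+0=2

Answer: 6 4 5 1 0 3 2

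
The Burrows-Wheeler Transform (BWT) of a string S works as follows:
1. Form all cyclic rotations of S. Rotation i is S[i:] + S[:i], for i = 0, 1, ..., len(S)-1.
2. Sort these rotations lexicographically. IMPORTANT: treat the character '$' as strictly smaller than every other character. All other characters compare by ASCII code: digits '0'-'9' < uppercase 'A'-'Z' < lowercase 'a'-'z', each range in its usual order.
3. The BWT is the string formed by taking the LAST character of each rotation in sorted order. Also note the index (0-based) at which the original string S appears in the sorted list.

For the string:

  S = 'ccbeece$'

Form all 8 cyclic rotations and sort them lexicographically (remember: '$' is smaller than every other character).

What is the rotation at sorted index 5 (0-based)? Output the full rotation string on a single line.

All 8 rotations (rotation i = S[i:]+S[:i]):
  rot[0] = ccbeece$
  rot[1] = cbeece$c
  rot[2] = beece$cc
  rot[3] = eece$ccb
  rot[4] = ece$ccbe
  rot[5] = ce$ccbee
  rot[6] = e$ccbeec
  rot[7] = $ccbeece
Sorted (with $ < everything):
  sorted[0] = $ccbeece
  sorted[1] = beece$cc
  sorted[2] = cbeece$c
  sorted[3] = ccbeece$
  sorted[4] = ce$ccbee
  sorted[5] = e$ccbeec
  sorted[6] = ece$ccbe
  sorted[7] = eece$ccb
sorted[5] = e$ccbeec

Answer: e$ccbeec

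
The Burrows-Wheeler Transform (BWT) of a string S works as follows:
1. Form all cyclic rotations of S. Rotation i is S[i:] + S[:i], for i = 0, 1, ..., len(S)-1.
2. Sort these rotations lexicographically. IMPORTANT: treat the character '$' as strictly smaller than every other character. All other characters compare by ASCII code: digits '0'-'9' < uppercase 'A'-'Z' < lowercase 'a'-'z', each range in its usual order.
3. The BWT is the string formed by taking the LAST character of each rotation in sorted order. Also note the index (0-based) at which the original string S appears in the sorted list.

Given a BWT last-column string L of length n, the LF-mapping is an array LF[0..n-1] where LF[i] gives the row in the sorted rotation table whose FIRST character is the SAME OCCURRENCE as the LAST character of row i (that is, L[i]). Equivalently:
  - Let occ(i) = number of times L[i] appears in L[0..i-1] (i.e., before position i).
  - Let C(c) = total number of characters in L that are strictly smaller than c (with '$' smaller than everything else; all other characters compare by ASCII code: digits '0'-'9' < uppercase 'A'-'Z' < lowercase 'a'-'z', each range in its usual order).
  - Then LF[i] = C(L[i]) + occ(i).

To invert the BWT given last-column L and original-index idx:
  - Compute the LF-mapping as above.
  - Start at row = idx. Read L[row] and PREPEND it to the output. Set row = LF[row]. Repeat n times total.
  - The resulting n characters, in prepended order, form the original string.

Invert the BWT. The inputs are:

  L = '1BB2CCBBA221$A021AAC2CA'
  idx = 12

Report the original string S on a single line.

Answer: AB22C21AAB2A2B0ACCC1B1$

Derivation:
LF mapping: 2 15 16 5 19 20 17 18 10 6 7 3 0 11 1 8 4 12 13 21 9 22 14
Walk LF starting at row 12, prepending L[row]:
  step 1: row=12, L[12]='$', prepend. Next row=LF[12]=0
  step 2: row=0, L[0]='1', prepend. Next row=LF[0]=2
  step 3: row=2, L[2]='B', prepend. Next row=LF[2]=16
  step 4: row=16, L[16]='1', prepend. Next row=LF[16]=4
  step 5: row=4, L[4]='C', prepend. Next row=LF[4]=19
  step 6: row=19, L[19]='C', prepend. Next row=LF[19]=21
  step 7: row=21, L[21]='C', prepend. Next row=LF[21]=22
  step 8: row=22, L[22]='A', prepend. Next row=LF[22]=14
  step 9: row=14, L[14]='0', prepend. Next row=LF[14]=1
  step 10: row=1, L[1]='B', prepend. Next row=LF[1]=15
  step 11: row=15, L[15]='2', prepend. Next row=LF[15]=8
  step 12: row=8, L[8]='A', prepend. Next row=LF[8]=10
  step 13: row=10, L[10]='2', prepend. Next row=LF[10]=7
  step 14: row=7, L[7]='B', prepend. Next row=LF[7]=18
  step 15: row=18, L[18]='A', prepend. Next row=LF[18]=13
  step 16: row=13, L[13]='A', prepend. Next row=LF[13]=11
  step 17: row=11, L[11]='1', prepend. Next row=LF[11]=3
  step 18: row=3, L[3]='2', prepend. Next row=LF[3]=5
  step 19: row=5, L[5]='C', prepend. Next row=LF[5]=20
  step 20: row=20, L[20]='2', prepend. Next row=LF[20]=9
  step 21: row=9, L[9]='2', prepend. Next row=LF[9]=6
  step 22: row=6, L[6]='B', prepend. Next row=LF[6]=17
  step 23: row=17, L[17]='A', prepend. Next row=LF[17]=12
Reversed output: AB22C21AAB2A2B0ACCC1B1$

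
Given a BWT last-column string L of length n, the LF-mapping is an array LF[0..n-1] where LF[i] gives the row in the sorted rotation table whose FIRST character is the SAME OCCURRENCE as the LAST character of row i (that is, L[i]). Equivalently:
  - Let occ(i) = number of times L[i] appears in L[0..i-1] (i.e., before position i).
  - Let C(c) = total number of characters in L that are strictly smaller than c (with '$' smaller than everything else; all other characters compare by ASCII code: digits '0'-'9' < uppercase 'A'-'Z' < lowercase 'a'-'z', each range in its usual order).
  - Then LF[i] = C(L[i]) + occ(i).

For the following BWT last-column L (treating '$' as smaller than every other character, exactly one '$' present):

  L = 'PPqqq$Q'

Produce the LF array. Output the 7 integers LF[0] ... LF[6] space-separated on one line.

Char counts: '$':1, 'P':2, 'Q':1, 'q':3
C (first-col start): C('$')=0, C('P')=1, C('Q')=3, C('q')=4
L[0]='P': occ=0, LF[0]=C('P')+0=1+0=1
L[1]='P': occ=1, LF[1]=C('P')+1=1+1=2
L[2]='q': occ=0, LF[2]=C('q')+0=4+0=4
L[3]='q': occ=1, LF[3]=C('q')+1=4+1=5
L[4]='q': occ=2, LF[4]=C('q')+2=4+2=6
L[5]='$': occ=0, LF[5]=C('$')+0=0+0=0
L[6]='Q': occ=0, LF[6]=C('Q')+0=3+0=3

Answer: 1 2 4 5 6 0 3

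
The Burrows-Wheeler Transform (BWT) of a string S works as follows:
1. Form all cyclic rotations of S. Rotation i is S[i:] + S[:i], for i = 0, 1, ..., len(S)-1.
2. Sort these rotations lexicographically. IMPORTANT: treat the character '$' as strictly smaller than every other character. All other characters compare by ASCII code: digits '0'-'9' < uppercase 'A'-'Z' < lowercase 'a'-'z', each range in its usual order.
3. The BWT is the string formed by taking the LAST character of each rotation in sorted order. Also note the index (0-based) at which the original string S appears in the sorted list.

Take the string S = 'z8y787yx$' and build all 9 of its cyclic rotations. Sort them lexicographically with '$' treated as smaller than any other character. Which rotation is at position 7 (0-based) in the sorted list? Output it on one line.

All 9 rotations (rotation i = S[i:]+S[:i]):
  rot[0] = z8y787yx$
  rot[1] = 8y787yx$z
  rot[2] = y787yx$z8
  rot[3] = 787yx$z8y
  rot[4] = 87yx$z8y7
  rot[5] = 7yx$z8y78
  rot[6] = yx$z8y787
  rot[7] = x$z8y787y
  rot[8] = $z8y787yx
Sorted (with $ < everything):
  sorted[0] = $z8y787yx
  sorted[1] = 787yx$z8y
  sorted[2] = 7yx$z8y78
  sorted[3] = 87yx$z8y7
  sorted[4] = 8y787yx$z
  sorted[5] = x$z8y787y
  sorted[6] = y787yx$z8
  sorted[7] = yx$z8y787
  sorted[8] = z8y787yx$
sorted[7] = yx$z8y787

Answer: yx$z8y787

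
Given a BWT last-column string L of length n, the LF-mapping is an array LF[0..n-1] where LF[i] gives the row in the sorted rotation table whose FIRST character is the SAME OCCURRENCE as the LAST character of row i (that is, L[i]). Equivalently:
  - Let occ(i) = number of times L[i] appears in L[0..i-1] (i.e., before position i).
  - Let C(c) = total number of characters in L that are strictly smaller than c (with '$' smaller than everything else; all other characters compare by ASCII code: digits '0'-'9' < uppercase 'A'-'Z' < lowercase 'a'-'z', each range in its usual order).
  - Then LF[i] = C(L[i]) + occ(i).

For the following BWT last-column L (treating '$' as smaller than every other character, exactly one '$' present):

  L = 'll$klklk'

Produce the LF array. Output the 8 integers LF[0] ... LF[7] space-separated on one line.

Char counts: '$':1, 'k':3, 'l':4
C (first-col start): C('$')=0, C('k')=1, C('l')=4
L[0]='l': occ=0, LF[0]=C('l')+0=4+0=4
L[1]='l': occ=1, LF[1]=C('l')+1=4+1=5
L[2]='$': occ=0, LF[2]=C('$')+0=0+0=0
L[3]='k': occ=0, LF[3]=C('k')+0=1+0=1
L[4]='l': occ=2, LF[4]=C('l')+2=4+2=6
L[5]='k': occ=1, LF[5]=C('k')+1=1+1=2
L[6]='l': occ=3, LF[6]=C('l')+3=4+3=7
L[7]='k': occ=2, LF[7]=C('k')+2=1+2=3

Answer: 4 5 0 1 6 2 7 3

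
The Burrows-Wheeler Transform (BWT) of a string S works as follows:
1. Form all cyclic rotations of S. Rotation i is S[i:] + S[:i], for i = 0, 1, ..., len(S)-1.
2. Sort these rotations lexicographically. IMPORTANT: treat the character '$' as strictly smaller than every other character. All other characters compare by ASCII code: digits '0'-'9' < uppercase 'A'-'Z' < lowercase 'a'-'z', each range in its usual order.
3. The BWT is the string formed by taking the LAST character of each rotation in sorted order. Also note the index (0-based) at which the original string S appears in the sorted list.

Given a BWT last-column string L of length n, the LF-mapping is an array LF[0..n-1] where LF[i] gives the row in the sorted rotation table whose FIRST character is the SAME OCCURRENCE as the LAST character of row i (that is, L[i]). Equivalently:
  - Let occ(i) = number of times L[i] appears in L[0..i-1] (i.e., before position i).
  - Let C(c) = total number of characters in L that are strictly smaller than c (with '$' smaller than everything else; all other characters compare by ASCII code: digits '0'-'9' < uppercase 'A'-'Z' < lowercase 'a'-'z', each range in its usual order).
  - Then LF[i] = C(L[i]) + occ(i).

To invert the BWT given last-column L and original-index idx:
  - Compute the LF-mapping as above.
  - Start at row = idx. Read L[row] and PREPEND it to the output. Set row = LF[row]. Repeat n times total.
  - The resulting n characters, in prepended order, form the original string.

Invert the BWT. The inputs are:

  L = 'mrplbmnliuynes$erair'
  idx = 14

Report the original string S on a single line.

LF mapping: 9 14 13 7 2 10 11 8 5 18 19 12 3 17 0 4 15 1 6 16
Walk LF starting at row 14, prepending L[row]:
  step 1: row=14, L[14]='$', prepend. Next row=LF[14]=0
  step 2: row=0, L[0]='m', prepend. Next row=LF[0]=9
  step 3: row=9, L[9]='u', prepend. Next row=LF[9]=18
  step 4: row=18, L[18]='i', prepend. Next row=LF[18]=6
  step 5: row=6, L[6]='n', prepend. Next row=LF[6]=11
  step 6: row=11, L[11]='n', prepend. Next row=LF[11]=12
  step 7: row=12, L[12]='e', prepend. Next row=LF[12]=3
  step 8: row=3, L[3]='l', prepend. Next row=LF[3]=7
  step 9: row=7, L[7]='l', prepend. Next row=LF[7]=8
  step 10: row=8, L[8]='i', prepend. Next row=LF[8]=5
  step 11: row=5, L[5]='m', prepend. Next row=LF[5]=10
  step 12: row=10, L[10]='y', prepend. Next row=LF[10]=19
  step 13: row=19, L[19]='r', prepend. Next row=LF[19]=16
  step 14: row=16, L[16]='r', prepend. Next row=LF[16]=15
  step 15: row=15, L[15]='e', prepend. Next row=LF[15]=4
  step 16: row=4, L[4]='b', prepend. Next row=LF[4]=2
  step 17: row=2, L[2]='p', prepend. Next row=LF[2]=13
  step 18: row=13, L[13]='s', prepend. Next row=LF[13]=17
  step 19: row=17, L[17]='a', prepend. Next row=LF[17]=1
  step 20: row=1, L[1]='r', prepend. Next row=LF[1]=14
Reversed output: raspberrymillennium$

Answer: raspberrymillennium$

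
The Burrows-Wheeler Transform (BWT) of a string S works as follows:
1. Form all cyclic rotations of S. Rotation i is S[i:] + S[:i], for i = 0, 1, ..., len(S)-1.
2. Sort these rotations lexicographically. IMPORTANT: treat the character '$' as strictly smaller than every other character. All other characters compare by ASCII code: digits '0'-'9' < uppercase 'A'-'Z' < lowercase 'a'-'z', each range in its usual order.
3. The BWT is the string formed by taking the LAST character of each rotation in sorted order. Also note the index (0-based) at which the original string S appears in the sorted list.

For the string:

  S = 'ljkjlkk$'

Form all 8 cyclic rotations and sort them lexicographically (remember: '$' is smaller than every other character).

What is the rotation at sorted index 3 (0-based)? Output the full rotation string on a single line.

All 8 rotations (rotation i = S[i:]+S[:i]):
  rot[0] = ljkjlkk$
  rot[1] = jkjlkk$l
  rot[2] = kjlkk$lj
  rot[3] = jlkk$ljk
  rot[4] = lkk$ljkj
  rot[5] = kk$ljkjl
  rot[6] = k$ljkjlk
  rot[7] = $ljkjlkk
Sorted (with $ < everything):
  sorted[0] = $ljkjlkk
  sorted[1] = jkjlkk$l
  sorted[2] = jlkk$ljk
  sorted[3] = k$ljkjlk
  sorted[4] = kjlkk$lj
  sorted[5] = kk$ljkjl
  sorted[6] = ljkjlkk$
  sorted[7] = lkk$ljkj
sorted[3] = k$ljkjlk

Answer: k$ljkjlk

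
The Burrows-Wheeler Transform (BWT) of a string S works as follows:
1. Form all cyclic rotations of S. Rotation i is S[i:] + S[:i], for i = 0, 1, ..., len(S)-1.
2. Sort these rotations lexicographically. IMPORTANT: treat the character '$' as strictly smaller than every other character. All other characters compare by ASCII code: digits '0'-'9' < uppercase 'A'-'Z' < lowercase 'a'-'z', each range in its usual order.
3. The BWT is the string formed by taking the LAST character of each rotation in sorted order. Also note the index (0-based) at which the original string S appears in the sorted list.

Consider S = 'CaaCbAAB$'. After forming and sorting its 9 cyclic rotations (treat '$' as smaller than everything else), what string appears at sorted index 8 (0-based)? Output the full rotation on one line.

Answer: bAAB$CaaC

Derivation:
All 9 rotations (rotation i = S[i:]+S[:i]):
  rot[0] = CaaCbAAB$
  rot[1] = aaCbAAB$C
  rot[2] = aCbAAB$Ca
  rot[3] = CbAAB$Caa
  rot[4] = bAAB$CaaC
  rot[5] = AAB$CaaCb
  rot[6] = AB$CaaCbA
  rot[7] = B$CaaCbAA
  rot[8] = $CaaCbAAB
Sorted (with $ < everything):
  sorted[0] = $CaaCbAAB
  sorted[1] = AAB$CaaCb
  sorted[2] = AB$CaaCbA
  sorted[3] = B$CaaCbAA
  sorted[4] = CaaCbAAB$
  sorted[5] = CbAAB$Caa
  sorted[6] = aCbAAB$Ca
  sorted[7] = aaCbAAB$C
  sorted[8] = bAAB$CaaC
sorted[8] = bAAB$CaaC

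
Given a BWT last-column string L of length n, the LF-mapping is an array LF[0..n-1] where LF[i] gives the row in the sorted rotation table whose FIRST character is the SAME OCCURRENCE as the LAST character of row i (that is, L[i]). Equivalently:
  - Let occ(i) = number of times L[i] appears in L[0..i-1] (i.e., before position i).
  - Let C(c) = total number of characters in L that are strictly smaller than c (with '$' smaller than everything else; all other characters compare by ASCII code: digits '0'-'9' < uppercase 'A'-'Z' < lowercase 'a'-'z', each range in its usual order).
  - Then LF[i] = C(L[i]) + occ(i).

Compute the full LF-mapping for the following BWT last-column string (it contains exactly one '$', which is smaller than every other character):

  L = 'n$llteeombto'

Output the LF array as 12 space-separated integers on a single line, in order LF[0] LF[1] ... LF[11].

Char counts: '$':1, 'b':1, 'e':2, 'l':2, 'm':1, 'n':1, 'o':2, 't':2
C (first-col start): C('$')=0, C('b')=1, C('e')=2, C('l')=4, C('m')=6, C('n')=7, C('o')=8, C('t')=10
L[0]='n': occ=0, LF[0]=C('n')+0=7+0=7
L[1]='$': occ=0, LF[1]=C('$')+0=0+0=0
L[2]='l': occ=0, LF[2]=C('l')+0=4+0=4
L[3]='l': occ=1, LF[3]=C('l')+1=4+1=5
L[4]='t': occ=0, LF[4]=C('t')+0=10+0=10
L[5]='e': occ=0, LF[5]=C('e')+0=2+0=2
L[6]='e': occ=1, LF[6]=C('e')+1=2+1=3
L[7]='o': occ=0, LF[7]=C('o')+0=8+0=8
L[8]='m': occ=0, LF[8]=C('m')+0=6+0=6
L[9]='b': occ=0, LF[9]=C('b')+0=1+0=1
L[10]='t': occ=1, LF[10]=C('t')+1=10+1=11
L[11]='o': occ=1, LF[11]=C('o')+1=8+1=9

Answer: 7 0 4 5 10 2 3 8 6 1 11 9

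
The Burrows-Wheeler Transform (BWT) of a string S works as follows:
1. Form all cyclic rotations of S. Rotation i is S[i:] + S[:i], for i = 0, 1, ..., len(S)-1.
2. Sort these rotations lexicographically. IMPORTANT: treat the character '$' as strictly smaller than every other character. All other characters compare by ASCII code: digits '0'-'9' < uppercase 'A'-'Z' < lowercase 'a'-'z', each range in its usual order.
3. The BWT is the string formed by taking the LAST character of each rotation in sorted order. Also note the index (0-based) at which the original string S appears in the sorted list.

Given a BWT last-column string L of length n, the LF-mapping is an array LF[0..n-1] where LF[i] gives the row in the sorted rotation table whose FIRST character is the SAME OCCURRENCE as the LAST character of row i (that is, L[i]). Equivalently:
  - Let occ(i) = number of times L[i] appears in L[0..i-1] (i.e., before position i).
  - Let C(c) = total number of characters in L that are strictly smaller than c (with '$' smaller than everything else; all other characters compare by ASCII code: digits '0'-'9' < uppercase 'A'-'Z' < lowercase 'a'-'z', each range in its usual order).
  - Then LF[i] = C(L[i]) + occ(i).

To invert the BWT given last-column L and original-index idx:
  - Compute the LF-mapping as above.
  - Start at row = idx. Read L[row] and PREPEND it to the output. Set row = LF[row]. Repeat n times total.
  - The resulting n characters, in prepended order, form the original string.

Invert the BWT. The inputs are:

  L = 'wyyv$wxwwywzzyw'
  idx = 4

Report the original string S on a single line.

LF mapping: 2 9 10 1 0 3 8 4 5 11 6 13 14 12 7
Walk LF starting at row 4, prepending L[row]:
  step 1: row=4, L[4]='$', prepend. Next row=LF[4]=0
  step 2: row=0, L[0]='w', prepend. Next row=LF[0]=2
  step 3: row=2, L[2]='y', prepend. Next row=LF[2]=10
  step 4: row=10, L[10]='w', prepend. Next row=LF[10]=6
  step 5: row=6, L[6]='x', prepend. Next row=LF[6]=8
  step 6: row=8, L[8]='w', prepend. Next row=LF[8]=5
  step 7: row=5, L[5]='w', prepend. Next row=LF[5]=3
  step 8: row=3, L[3]='v', prepend. Next row=LF[3]=1
  step 9: row=1, L[1]='y', prepend. Next row=LF[1]=9
  step 10: row=9, L[9]='y', prepend. Next row=LF[9]=11
  step 11: row=11, L[11]='z', prepend. Next row=LF[11]=13
  step 12: row=13, L[13]='y', prepend. Next row=LF[13]=12
  step 13: row=12, L[12]='z', prepend. Next row=LF[12]=14
  step 14: row=14, L[14]='w', prepend. Next row=LF[14]=7
  step 15: row=7, L[7]='w', prepend. Next row=LF[7]=4
Reversed output: wwzyzyyvwwxwyw$

Answer: wwzyzyyvwwxwyw$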